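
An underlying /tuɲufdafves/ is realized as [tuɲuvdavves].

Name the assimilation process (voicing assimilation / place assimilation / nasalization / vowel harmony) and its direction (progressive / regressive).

/f/→[v] /f/→[v].
Each target copies a feature from the following segment, so the direction is regressive.

voicing assimilation, regressive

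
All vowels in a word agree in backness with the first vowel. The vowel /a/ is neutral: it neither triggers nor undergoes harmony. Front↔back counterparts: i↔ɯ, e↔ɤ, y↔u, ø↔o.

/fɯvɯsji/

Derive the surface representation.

[fɯvɯsjɯ]

/i/ harmonizes with /ɯ/ ([+back]) → [ɯ]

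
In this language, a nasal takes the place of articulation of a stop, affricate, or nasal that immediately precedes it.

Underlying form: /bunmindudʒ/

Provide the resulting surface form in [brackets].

/m/ after /n/ (alveolar) → [n]

[bunnindudʒ]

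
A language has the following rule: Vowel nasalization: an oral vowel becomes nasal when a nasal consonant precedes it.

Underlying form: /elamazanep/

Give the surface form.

/a/ after nasal /m/ → [ã]
/e/ after nasal /n/ → [ẽ]

[elamãzanẽp]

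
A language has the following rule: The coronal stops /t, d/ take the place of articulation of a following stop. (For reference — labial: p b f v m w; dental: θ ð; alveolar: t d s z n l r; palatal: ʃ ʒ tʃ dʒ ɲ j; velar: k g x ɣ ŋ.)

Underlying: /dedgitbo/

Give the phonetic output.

/d/ before /g/ (velar) → [g]
/t/ before /b/ (labial) → [p]

[deggipbo]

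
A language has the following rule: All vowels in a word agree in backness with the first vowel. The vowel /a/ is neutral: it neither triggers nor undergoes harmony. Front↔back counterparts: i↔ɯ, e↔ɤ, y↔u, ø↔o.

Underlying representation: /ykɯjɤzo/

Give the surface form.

[ykijezø]

/ɯ/ harmonizes with /y/ ([-back]) → [i]
/ɤ/ harmonizes with /y/ ([-back]) → [e]
/o/ harmonizes with /y/ ([-back]) → [ø]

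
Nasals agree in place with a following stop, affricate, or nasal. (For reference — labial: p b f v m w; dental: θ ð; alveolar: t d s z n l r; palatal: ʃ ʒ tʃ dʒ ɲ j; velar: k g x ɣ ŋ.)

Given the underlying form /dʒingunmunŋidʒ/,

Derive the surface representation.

[dʒiŋgummuŋŋidʒ]

/n/ before /g/ (velar) → [ŋ]
/n/ before /m/ (labial) → [m]
/n/ before /ŋ/ (velar) → [ŋ]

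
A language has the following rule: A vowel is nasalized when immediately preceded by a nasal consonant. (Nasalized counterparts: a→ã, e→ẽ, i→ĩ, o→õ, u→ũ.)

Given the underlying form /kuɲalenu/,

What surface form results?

[kuɲãlenũ]

/a/ after nasal /ɲ/ → [ã]
/u/ after nasal /n/ → [ũ]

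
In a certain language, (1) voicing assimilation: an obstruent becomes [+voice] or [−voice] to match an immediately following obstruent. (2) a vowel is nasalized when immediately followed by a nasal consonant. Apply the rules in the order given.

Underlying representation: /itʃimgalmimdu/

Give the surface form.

[itʃĩmgalmĩmdu]

Rule 1: no segment meets the rule's conditions; no change.
After rule 1: itʃimgalmimdu
Rule 2: /i/ before nasal /m/ → [ĩ]
Rule 2: /i/ before nasal /m/ → [ĩ]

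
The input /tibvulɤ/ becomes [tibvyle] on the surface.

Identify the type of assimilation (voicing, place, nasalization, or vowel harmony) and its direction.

/u/→[y] /ɤ/→[e].
Vowels agree with the first vowel, so the harmony is progressive.

vowel harmony, progressive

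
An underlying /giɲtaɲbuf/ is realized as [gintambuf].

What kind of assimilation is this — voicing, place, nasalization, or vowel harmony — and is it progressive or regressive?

place assimilation, regressive

/ɲ/→[n] /ɲ/→[m].
Each target copies a feature from the following segment, so the direction is regressive.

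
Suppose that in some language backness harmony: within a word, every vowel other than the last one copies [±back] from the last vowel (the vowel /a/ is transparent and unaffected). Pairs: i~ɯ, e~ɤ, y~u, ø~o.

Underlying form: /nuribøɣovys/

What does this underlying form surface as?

[nyribøɣøvys]

/u/ harmonizes with /y/ ([-back]) → [y]
/o/ harmonizes with /y/ ([-back]) → [ø]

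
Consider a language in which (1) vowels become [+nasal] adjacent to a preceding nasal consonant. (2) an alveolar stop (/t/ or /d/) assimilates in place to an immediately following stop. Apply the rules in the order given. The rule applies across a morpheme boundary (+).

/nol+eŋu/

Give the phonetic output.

[nõl+eŋũ]

Rule 1: /o/ after nasal /n/ → [õ]
Rule 1: /u/ after nasal /ŋ/ → [ũ]
After rule 1: nõl+eŋũ
Rule 2: no segment meets the rule's conditions; no change.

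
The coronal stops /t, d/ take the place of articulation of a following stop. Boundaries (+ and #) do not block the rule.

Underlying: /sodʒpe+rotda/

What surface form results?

[sodʒpe+rotda]

no segment meets the rule's conditions; no change.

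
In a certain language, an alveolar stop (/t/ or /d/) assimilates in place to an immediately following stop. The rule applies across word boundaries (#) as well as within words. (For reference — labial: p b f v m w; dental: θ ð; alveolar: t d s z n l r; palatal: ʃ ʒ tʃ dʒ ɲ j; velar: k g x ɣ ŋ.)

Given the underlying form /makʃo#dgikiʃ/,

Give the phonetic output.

[makʃo#ggikiʃ]

/d/ before /g/ (velar) → [g]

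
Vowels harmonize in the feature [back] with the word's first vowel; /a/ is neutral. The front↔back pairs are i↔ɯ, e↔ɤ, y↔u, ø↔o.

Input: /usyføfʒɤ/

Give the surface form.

/y/ harmonizes with /u/ ([+back]) → [u]
/ø/ harmonizes with /u/ ([+back]) → [o]

[usufofʒɤ]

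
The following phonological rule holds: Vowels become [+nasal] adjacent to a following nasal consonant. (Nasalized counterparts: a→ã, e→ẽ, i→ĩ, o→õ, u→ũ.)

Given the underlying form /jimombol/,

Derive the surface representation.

[jĩmõmbol]

/i/ before nasal /m/ → [ĩ]
/o/ before nasal /m/ → [õ]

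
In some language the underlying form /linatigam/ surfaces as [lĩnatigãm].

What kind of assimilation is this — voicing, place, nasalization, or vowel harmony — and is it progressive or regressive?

/i/→[ĩ] /a/→[ã].
Each target copies a feature from the following segment, so the direction is regressive.

nasalization, regressive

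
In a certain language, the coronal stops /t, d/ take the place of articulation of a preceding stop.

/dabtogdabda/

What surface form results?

[dabpoggabba]

/t/ after /b/ (labial) → [p]
/d/ after /g/ (velar) → [g]
/d/ after /b/ (labial) → [b]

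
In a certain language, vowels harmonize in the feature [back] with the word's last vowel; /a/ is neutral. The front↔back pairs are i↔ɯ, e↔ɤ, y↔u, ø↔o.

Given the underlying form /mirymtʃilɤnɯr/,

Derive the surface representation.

/i/ harmonizes with /ɯ/ ([+back]) → [ɯ]
/y/ harmonizes with /ɯ/ ([+back]) → [u]
/i/ harmonizes with /ɯ/ ([+back]) → [ɯ]

[mɯrumtʃɯlɤnɯr]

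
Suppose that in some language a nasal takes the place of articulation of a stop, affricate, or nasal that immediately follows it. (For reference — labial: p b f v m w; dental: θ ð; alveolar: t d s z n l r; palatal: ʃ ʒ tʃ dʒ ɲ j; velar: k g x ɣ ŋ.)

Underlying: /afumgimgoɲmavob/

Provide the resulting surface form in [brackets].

/m/ before /g/ (velar) → [ŋ]
/m/ before /g/ (velar) → [ŋ]
/ɲ/ before /m/ (labial) → [m]

[afuŋgiŋgommavob]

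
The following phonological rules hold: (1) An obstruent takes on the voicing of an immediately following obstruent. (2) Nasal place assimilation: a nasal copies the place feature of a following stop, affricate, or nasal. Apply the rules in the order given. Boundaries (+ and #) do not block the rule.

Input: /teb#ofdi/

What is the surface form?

Rule 1: /f/ before /d/ (voiced) → [v]
After rule 1: teb#ovdi
Rule 2: no segment meets the rule's conditions; no change.

[teb#ovdi]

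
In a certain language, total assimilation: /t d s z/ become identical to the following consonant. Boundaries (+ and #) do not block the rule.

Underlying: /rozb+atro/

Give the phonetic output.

/z/ before /b/ → [b] (total assimilation)
/t/ before /r/ → [r] (total assimilation)

[robb+arro]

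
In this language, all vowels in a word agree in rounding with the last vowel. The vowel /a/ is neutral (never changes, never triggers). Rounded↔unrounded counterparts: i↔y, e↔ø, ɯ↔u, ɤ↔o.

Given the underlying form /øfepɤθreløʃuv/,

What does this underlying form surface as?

/e/ harmonizes with /u/ ([+round]) → [ø]
/ɤ/ harmonizes with /u/ ([+round]) → [o]
/e/ harmonizes with /u/ ([+round]) → [ø]

[øføpoθrøløʃuv]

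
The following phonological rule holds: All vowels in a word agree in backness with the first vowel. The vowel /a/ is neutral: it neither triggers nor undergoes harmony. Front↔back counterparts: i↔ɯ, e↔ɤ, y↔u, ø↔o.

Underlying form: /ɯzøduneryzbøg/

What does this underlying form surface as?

/ø/ harmonizes with /ɯ/ ([+back]) → [o]
/e/ harmonizes with /ɯ/ ([+back]) → [ɤ]
/y/ harmonizes with /ɯ/ ([+back]) → [u]
/ø/ harmonizes with /ɯ/ ([+back]) → [o]

[ɯzodunɤruzbog]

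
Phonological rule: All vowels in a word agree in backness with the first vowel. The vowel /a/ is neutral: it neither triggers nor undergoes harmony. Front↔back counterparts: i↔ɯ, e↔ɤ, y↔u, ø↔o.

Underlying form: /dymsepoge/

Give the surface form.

[dymsepøge]

/o/ harmonizes with /y/ ([-back]) → [ø]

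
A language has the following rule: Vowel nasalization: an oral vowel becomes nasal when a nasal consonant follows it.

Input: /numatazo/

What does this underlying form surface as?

[nũmatazo]

/u/ before nasal /m/ → [ũ]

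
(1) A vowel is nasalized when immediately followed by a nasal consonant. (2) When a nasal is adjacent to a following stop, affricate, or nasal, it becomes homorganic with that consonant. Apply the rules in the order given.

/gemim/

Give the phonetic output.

[gẽmĩm]

Rule 1: /e/ before nasal /m/ → [ẽ]
Rule 1: /i/ before nasal /m/ → [ĩ]
After rule 1: gẽmĩm
Rule 2: no segment meets the rule's conditions; no change.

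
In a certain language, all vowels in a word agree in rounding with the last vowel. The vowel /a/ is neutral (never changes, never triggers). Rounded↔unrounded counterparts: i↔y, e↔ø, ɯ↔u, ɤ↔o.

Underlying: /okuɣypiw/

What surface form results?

[ɤkɯɣipiw]

/o/ harmonizes with /i/ ([-round]) → [ɤ]
/u/ harmonizes with /i/ ([-round]) → [ɯ]
/y/ harmonizes with /i/ ([-round]) → [i]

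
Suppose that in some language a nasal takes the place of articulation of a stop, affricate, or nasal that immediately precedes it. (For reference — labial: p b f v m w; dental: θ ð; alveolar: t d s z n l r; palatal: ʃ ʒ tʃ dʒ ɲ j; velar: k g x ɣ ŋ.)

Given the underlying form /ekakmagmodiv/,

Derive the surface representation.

[ekakŋagŋodiv]

/m/ after /k/ (velar) → [ŋ]
/m/ after /g/ (velar) → [ŋ]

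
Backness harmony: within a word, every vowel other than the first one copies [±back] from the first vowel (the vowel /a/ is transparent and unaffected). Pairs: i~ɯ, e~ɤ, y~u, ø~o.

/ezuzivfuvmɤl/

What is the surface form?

/u/ harmonizes with /e/ ([-back]) → [y]
/u/ harmonizes with /e/ ([-back]) → [y]
/ɤ/ harmonizes with /e/ ([-back]) → [e]

[ezyzivfyvmel]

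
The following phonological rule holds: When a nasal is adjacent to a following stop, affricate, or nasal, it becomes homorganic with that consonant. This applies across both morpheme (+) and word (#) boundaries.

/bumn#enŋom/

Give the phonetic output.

[bunn#eŋŋom]

/m/ before /n/ (alveolar) → [n]
/n/ before /ŋ/ (velar) → [ŋ]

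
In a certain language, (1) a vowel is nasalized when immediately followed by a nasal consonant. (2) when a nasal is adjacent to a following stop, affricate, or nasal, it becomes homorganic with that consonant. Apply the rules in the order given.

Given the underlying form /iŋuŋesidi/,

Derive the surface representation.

Rule 1: /i/ before nasal /ŋ/ → [ĩ]
Rule 1: /u/ before nasal /ŋ/ → [ũ]
After rule 1: ĩŋũŋesidi
Rule 2: no segment meets the rule's conditions; no change.

[ĩŋũŋesidi]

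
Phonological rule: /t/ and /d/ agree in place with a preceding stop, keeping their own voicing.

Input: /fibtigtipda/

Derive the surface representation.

[fibpigkipba]

/t/ after /b/ (labial) → [p]
/t/ after /g/ (velar) → [k]
/d/ after /p/ (labial) → [b]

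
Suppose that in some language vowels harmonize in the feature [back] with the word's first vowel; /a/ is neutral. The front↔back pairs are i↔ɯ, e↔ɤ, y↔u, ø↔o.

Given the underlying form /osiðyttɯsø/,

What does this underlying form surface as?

[osɯðuttɯso]

/i/ harmonizes with /o/ ([+back]) → [ɯ]
/y/ harmonizes with /o/ ([+back]) → [u]
/ø/ harmonizes with /o/ ([+back]) → [o]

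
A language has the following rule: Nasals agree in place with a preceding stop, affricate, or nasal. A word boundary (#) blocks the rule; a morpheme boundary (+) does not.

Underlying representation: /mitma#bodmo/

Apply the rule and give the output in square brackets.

[mitna#bodno]

/m/ after /t/ (alveolar) → [n]
/m/ after /d/ (alveolar) → [n]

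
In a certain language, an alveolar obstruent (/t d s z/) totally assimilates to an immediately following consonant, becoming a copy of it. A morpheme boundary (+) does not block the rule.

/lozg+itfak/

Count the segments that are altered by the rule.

/z/ before /g/ → [g] (total assimilation)
/t/ before /f/ → [f] (total assimilation)
2 segments change.

2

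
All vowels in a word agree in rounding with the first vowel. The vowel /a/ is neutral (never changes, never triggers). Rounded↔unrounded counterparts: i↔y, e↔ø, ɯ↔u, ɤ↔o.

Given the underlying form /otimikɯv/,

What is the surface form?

/i/ harmonizes with /o/ ([+round]) → [y]
/i/ harmonizes with /o/ ([+round]) → [y]
/ɯ/ harmonizes with /o/ ([+round]) → [u]

[otymykuv]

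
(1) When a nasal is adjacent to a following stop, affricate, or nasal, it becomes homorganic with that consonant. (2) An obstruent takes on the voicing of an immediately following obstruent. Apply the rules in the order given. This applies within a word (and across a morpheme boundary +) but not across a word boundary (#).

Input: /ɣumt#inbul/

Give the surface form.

[ɣunt#imbul]

Rule 1: /m/ before /t/ (alveolar) → [n]
Rule 1: /n/ before /b/ (labial) → [m]
After rule 1: ɣunt#imbul
Rule 2: no segment meets the rule's conditions; no change.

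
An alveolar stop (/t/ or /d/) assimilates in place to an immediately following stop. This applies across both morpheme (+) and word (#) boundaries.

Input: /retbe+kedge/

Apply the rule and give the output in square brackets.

/t/ before /b/ (labial) → [p]
/d/ before /g/ (velar) → [g]

[repbe+kegge]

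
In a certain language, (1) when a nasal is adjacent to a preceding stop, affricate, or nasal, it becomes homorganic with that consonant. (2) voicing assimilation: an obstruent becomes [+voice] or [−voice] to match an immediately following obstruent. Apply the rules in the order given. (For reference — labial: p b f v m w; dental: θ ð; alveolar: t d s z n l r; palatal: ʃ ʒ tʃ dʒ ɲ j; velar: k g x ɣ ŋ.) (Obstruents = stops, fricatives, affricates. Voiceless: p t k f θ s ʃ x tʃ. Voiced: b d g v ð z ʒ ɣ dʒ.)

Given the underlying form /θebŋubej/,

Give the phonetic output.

Rule 1: /ŋ/ after /b/ (labial) → [m]
After rule 1: θebmubej
Rule 2: no segment meets the rule's conditions; no change.

[θebmubej]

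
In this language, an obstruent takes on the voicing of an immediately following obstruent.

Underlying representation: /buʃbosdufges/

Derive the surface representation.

/ʃ/ before /b/ (voiced) → [ʒ]
/s/ before /d/ (voiced) → [z]
/f/ before /g/ (voiced) → [v]

[buʒbozduvges]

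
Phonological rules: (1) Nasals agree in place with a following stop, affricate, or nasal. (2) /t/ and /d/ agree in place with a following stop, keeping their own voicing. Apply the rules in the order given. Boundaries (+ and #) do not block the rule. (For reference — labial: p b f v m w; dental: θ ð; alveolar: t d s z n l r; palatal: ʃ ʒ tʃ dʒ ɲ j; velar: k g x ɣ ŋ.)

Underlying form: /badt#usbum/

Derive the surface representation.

Rule 1: no segment meets the rule's conditions; no change.
After rule 1: badt#usbum
Rule 2: no segment meets the rule's conditions; no change.

[badt#usbum]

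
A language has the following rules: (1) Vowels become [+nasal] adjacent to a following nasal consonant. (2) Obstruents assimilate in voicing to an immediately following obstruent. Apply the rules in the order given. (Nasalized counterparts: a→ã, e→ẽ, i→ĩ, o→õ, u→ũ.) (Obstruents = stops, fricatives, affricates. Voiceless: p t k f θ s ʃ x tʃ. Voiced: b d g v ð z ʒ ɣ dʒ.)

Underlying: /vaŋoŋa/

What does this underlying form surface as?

Rule 1: /a/ before nasal /ŋ/ → [ã]
Rule 1: /o/ before nasal /ŋ/ → [õ]
After rule 1: vãŋõŋa
Rule 2: no segment meets the rule's conditions; no change.

[vãŋõŋa]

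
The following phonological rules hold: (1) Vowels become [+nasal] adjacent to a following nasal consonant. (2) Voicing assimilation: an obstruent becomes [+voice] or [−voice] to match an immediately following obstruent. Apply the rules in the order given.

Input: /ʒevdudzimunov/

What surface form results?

Rule 1: /i/ before nasal /m/ → [ĩ]
Rule 1: /u/ before nasal /n/ → [ũ]
After rule 1: ʒevdudzĩmũnov
Rule 2: no segment meets the rule's conditions; no change.

[ʒevdudzĩmũnov]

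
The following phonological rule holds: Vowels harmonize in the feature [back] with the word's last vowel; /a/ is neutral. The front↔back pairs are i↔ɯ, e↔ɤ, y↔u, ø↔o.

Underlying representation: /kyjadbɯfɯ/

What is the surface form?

[kujadbɯfɯ]

/y/ harmonizes with /ɯ/ ([+back]) → [u]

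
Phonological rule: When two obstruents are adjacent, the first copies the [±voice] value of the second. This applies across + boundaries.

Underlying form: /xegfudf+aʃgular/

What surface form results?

[xekfutf+aʒgular]

/g/ before /f/ (voiceless) → [k]
/d/ before /f/ (voiceless) → [t]
/ʃ/ before /g/ (voiced) → [ʒ]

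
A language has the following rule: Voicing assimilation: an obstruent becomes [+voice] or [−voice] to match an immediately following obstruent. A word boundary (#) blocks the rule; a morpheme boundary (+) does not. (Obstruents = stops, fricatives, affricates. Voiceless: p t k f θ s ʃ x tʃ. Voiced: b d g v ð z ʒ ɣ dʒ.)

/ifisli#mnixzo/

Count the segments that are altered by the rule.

1

/x/ before /z/ (voiced) → [ɣ]
1 segment changes.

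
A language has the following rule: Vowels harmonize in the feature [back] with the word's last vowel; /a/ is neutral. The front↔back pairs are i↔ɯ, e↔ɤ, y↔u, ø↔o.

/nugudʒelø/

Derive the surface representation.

/u/ harmonizes with /ø/ ([-back]) → [y]
/u/ harmonizes with /ø/ ([-back]) → [y]

[nygydʒelø]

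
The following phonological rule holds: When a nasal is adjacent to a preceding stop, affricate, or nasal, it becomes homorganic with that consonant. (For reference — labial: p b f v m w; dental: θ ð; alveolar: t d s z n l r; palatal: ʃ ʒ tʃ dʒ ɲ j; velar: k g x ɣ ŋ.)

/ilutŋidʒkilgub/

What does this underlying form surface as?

/ŋ/ after /t/ (alveolar) → [n]

[ilutnidʒkilgub]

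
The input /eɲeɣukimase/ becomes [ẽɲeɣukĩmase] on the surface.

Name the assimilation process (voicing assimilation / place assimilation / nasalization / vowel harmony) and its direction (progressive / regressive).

/e/→[ẽ] /i/→[ĩ].
Each target copies a feature from the following segment, so the direction is regressive.

nasalization, regressive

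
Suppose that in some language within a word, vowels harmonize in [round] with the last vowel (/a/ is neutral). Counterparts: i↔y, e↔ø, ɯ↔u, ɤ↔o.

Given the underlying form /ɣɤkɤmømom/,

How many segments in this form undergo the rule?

/ɤ/ harmonizes with /o/ ([+round]) → [o]
/ɤ/ harmonizes with /o/ ([+round]) → [o]
2 segments change.

2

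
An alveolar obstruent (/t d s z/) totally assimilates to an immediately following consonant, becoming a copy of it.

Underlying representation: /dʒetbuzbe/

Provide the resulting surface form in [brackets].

[dʒebbubbe]

/t/ before /b/ → [b] (total assimilation)
/z/ before /b/ → [b] (total assimilation)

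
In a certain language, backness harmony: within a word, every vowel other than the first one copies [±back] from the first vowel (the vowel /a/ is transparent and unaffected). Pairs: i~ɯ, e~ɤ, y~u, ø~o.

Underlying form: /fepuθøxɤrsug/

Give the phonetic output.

[fepyθøxersyg]

/u/ harmonizes with /e/ ([-back]) → [y]
/ɤ/ harmonizes with /e/ ([-back]) → [e]
/u/ harmonizes with /e/ ([-back]) → [y]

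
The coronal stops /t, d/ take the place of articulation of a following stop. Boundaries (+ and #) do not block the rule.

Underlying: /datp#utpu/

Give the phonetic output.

[dapp#uppu]

/t/ before /p/ (labial) → [p]
/t/ before /p/ (labial) → [p]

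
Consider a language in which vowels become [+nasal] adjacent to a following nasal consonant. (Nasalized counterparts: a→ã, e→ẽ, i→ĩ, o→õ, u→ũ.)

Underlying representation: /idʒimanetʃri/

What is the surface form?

[idʒĩmãnetʃri]

/i/ before nasal /m/ → [ĩ]
/a/ before nasal /n/ → [ã]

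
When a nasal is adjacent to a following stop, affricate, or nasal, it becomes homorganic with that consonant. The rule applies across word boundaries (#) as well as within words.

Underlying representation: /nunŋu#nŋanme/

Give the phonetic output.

/n/ before /ŋ/ (velar) → [ŋ]
/n/ before /ŋ/ (velar) → [ŋ]
/n/ before /m/ (labial) → [m]

[nuŋŋu#ŋŋamme]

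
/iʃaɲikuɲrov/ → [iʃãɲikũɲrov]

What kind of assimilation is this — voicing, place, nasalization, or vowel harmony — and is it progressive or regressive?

/a/→[ã] /u/→[ũ].
Each target copies a feature from the following segment, so the direction is regressive.

nasalization, regressive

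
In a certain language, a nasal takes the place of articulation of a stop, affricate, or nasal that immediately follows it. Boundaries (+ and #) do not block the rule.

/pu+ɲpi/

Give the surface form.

[pu+mpi]

/ɲ/ before /p/ (labial) → [m]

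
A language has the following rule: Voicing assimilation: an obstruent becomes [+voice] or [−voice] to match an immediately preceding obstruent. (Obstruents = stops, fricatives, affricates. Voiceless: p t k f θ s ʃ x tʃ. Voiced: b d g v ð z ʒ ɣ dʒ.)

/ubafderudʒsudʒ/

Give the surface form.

/d/ after /f/ (voiceless) → [t]
/s/ after /dʒ/ (voiced) → [z]

[ubafterudʒzudʒ]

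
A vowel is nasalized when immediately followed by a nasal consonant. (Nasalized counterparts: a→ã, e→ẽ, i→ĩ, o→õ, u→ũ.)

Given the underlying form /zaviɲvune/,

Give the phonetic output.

[zavĩɲvũne]

/i/ before nasal /ɲ/ → [ĩ]
/u/ before nasal /n/ → [ũ]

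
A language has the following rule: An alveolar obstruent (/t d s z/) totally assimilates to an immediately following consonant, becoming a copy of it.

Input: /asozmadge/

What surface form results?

[asommagge]

/z/ before /m/ → [m] (total assimilation)
/d/ before /g/ → [g] (total assimilation)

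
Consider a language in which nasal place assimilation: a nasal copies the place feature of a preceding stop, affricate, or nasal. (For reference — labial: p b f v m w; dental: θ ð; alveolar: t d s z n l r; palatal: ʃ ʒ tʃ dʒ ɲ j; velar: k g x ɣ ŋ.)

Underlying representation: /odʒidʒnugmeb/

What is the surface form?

[odʒidʒɲugŋeb]

/n/ after /dʒ/ (palatal) → [ɲ]
/m/ after /g/ (velar) → [ŋ]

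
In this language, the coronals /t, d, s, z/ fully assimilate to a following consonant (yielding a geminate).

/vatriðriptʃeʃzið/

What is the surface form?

[varriðriptʃeʃzið]

/t/ before /r/ → [r] (total assimilation)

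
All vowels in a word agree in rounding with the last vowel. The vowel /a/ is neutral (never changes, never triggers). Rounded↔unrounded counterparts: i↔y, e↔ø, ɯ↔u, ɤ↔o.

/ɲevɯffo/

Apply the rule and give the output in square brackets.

/e/ harmonizes with /o/ ([+round]) → [ø]
/ɯ/ harmonizes with /o/ ([+round]) → [u]

[ɲøvuffo]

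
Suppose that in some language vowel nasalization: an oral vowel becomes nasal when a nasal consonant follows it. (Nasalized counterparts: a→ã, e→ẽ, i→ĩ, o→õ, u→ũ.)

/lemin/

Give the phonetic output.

[lẽmĩn]

/e/ before nasal /m/ → [ẽ]
/i/ before nasal /n/ → [ĩ]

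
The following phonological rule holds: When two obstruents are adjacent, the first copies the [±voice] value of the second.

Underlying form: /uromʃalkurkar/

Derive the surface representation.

no segment meets the rule's conditions; no change.

[uromʃalkurkar]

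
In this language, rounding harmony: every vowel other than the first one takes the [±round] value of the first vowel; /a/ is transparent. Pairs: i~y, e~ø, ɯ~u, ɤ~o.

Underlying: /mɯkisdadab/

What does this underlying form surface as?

no segment meets the rule's conditions; no change.

[mɯkisdadab]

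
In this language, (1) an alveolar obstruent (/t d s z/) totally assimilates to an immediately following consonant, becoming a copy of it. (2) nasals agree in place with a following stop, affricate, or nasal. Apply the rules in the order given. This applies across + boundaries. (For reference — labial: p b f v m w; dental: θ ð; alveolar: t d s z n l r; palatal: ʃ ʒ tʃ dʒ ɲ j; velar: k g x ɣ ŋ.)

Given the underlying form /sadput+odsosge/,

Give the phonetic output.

[sapput+ossogge]

Rule 1: /d/ before /p/ → [p] (total assimilation)
Rule 1: /d/ before /s/ → [s] (total assimilation)
Rule 1: /s/ before /g/ → [g] (total assimilation)
After rule 1: sapput+ossogge
Rule 2: no segment meets the rule's conditions; no change.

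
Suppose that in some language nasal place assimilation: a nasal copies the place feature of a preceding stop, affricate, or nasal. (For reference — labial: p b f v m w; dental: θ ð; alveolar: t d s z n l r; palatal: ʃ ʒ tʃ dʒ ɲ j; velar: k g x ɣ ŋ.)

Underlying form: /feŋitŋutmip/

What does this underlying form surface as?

[feŋitnutnip]

/ŋ/ after /t/ (alveolar) → [n]
/m/ after /t/ (alveolar) → [n]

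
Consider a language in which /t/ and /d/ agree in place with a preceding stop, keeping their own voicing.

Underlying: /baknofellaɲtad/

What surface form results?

[baknofellaɲtad]

no segment meets the rule's conditions; no change.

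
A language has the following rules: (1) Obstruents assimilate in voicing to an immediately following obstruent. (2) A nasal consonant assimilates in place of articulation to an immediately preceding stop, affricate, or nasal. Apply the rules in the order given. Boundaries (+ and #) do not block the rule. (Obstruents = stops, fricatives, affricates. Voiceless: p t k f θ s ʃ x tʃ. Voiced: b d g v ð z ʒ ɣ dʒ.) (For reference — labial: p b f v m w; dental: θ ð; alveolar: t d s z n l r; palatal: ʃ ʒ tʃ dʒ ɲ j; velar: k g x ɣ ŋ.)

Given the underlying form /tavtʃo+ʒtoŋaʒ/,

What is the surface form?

[taftʃo+ʃtoŋaʒ]

Rule 1: /v/ before /tʃ/ (voiceless) → [f]
Rule 1: /ʒ/ before /t/ (voiceless) → [ʃ]
After rule 1: taftʃo+ʃtoŋaʒ
Rule 2: no segment meets the rule's conditions; no change.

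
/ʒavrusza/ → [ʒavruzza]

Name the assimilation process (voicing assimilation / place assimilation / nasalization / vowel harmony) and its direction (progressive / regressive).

voicing assimilation, regressive

/s/→[z].
Each target copies a feature from the following segment, so the direction is regressive.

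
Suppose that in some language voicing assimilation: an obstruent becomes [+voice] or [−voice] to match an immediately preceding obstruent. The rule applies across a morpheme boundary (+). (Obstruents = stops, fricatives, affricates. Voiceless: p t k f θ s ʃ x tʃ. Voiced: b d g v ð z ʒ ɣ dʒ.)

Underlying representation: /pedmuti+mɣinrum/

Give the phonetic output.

no segment meets the rule's conditions; no change.

[pedmuti+mɣinrum]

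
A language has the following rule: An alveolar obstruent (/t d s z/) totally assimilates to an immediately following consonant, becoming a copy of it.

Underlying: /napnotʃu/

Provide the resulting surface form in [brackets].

[napnotʃu]

no segment meets the rule's conditions; no change.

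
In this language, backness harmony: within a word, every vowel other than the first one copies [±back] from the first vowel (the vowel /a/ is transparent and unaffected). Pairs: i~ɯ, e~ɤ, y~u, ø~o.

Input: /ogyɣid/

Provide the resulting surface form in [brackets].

[oguɣɯd]

/y/ harmonizes with /o/ ([+back]) → [u]
/i/ harmonizes with /o/ ([+back]) → [ɯ]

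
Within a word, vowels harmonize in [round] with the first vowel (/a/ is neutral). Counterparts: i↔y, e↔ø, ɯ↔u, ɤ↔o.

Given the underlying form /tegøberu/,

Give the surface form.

/ø/ harmonizes with /e/ ([-round]) → [e]
/u/ harmonizes with /e/ ([-round]) → [ɯ]

[tegeberɯ]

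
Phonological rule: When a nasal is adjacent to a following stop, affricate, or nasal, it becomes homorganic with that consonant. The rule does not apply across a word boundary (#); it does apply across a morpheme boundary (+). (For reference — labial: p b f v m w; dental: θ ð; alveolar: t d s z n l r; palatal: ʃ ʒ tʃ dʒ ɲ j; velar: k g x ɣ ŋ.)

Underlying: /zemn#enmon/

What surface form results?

[zenn#emmon]

/m/ before /n/ (alveolar) → [n]
/n/ before /m/ (labial) → [m]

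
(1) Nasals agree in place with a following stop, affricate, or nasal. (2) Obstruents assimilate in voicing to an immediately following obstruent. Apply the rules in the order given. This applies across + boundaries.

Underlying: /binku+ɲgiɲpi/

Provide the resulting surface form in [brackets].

Rule 1: /n/ before /k/ (velar) → [ŋ]
Rule 1: /ɲ/ before /g/ (velar) → [ŋ]
Rule 1: /ɲ/ before /p/ (labial) → [m]
After rule 1: biŋku+ŋgimpi
Rule 2: no segment meets the rule's conditions; no change.

[biŋku+ŋgimpi]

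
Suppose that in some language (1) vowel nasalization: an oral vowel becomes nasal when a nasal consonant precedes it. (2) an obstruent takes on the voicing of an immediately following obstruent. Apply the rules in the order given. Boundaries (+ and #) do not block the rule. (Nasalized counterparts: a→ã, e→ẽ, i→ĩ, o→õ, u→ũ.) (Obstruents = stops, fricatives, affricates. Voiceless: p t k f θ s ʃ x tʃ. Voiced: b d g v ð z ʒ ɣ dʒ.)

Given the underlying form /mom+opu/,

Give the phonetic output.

[mõm+õpu]

Rule 1: /o/ after nasal /m/ → [õ]
Rule 1: /o/ after nasal /m/ → [õ]
After rule 1: mõm+õpu
Rule 2: no segment meets the rule's conditions; no change.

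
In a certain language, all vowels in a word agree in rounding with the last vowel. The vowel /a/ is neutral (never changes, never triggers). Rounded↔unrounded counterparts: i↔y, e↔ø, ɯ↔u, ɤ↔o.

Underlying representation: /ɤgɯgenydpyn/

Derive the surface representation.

/ɤ/ harmonizes with /y/ ([+round]) → [o]
/ɯ/ harmonizes with /y/ ([+round]) → [u]
/e/ harmonizes with /y/ ([+round]) → [ø]

[ogugønydpyn]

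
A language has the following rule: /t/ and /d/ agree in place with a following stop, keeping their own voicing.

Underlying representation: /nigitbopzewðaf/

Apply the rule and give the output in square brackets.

/t/ before /b/ (labial) → [p]

[nigipbopzewðaf]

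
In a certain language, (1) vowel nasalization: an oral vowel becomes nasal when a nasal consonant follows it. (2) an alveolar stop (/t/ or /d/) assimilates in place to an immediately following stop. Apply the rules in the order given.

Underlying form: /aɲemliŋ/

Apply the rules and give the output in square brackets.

[ãɲẽmlĩŋ]

Rule 1: /a/ before nasal /ɲ/ → [ã]
Rule 1: /e/ before nasal /m/ → [ẽ]
Rule 1: /i/ before nasal /ŋ/ → [ĩ]
After rule 1: ãɲẽmlĩŋ
Rule 2: no segment meets the rule's conditions; no change.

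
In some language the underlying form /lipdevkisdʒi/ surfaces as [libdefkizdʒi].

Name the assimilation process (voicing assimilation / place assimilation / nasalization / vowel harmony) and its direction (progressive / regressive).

voicing assimilation, regressive

/p/→[b] /v/→[f] /s/→[z].
Each target copies a feature from the following segment, so the direction is regressive.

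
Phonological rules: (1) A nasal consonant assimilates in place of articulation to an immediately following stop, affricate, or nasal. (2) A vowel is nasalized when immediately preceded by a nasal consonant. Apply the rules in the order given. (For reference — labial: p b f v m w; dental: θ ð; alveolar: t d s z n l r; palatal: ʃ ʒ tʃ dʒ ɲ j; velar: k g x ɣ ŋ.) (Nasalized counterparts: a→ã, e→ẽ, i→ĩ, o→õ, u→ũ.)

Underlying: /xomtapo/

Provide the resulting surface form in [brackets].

[xontapo]

Rule 1: /m/ before /t/ (alveolar) → [n]
After rule 1: xontapo
Rule 2: no segment meets the rule's conditions; no change.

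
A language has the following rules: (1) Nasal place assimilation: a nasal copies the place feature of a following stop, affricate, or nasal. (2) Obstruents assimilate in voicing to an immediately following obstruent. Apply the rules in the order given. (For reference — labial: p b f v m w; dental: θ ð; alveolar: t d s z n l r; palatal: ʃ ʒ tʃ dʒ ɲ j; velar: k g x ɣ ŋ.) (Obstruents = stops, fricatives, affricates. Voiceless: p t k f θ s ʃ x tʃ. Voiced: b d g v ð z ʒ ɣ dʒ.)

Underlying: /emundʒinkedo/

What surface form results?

Rule 1: /n/ before /dʒ/ (palatal) → [ɲ]
Rule 1: /n/ before /k/ (velar) → [ŋ]
After rule 1: emuɲdʒiŋkedo
Rule 2: no segment meets the rule's conditions; no change.

[emuɲdʒiŋkedo]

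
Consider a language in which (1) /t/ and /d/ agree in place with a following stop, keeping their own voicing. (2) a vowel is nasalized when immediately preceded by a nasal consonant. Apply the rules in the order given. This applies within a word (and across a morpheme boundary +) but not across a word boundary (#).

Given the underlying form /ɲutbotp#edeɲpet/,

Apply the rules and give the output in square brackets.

[ɲũpbopp#edeɲpet]

Rule 1: /t/ before /b/ (labial) → [p]
Rule 1: /t/ before /p/ (labial) → [p]
After rule 1: ɲupbopp#edeɲpet
Rule 2: /u/ after nasal /ɲ/ → [ũ]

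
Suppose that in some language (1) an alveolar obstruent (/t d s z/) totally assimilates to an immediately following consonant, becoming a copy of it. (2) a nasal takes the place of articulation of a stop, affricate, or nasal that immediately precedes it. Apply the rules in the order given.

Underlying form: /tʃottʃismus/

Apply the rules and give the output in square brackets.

Rule 1: /t/ before /tʃ/ → [tʃ] (total assimilation)
Rule 1: /s/ before /m/ → [m] (total assimilation)
After rule 1: tʃotʃtʃimmus
Rule 2: no segment meets the rule's conditions; no change.

[tʃotʃtʃimmus]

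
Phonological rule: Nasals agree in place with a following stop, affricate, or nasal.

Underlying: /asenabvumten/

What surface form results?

[asenabvunten]

/m/ before /t/ (alveolar) → [n]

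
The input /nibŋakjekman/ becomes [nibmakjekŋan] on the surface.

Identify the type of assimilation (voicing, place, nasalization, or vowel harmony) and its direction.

/ŋ/→[m] /m/→[ŋ].
Each target copies a feature from the preceding segment, so the direction is progressive.

place assimilation, progressive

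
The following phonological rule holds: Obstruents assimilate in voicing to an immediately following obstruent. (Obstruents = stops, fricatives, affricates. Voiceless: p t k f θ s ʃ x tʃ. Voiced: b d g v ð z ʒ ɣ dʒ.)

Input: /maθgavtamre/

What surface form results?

[maðgaftamre]

/θ/ before /g/ (voiced) → [ð]
/v/ before /t/ (voiceless) → [f]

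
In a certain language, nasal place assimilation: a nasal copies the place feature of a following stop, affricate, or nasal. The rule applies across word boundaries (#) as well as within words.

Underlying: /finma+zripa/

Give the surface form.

/n/ before /m/ (labial) → [m]

[fimma+zripa]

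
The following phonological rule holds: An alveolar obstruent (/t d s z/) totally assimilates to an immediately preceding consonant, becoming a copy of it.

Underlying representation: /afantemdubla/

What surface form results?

[afannemmubla]

/t/ after /n/ → [n] (total assimilation)
/d/ after /m/ → [m] (total assimilation)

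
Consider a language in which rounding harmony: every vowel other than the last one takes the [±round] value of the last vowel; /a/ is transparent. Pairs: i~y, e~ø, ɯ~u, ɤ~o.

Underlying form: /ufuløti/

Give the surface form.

[ɯfɯleti]

/u/ harmonizes with /i/ ([-round]) → [ɯ]
/u/ harmonizes with /i/ ([-round]) → [ɯ]
/ø/ harmonizes with /i/ ([-round]) → [e]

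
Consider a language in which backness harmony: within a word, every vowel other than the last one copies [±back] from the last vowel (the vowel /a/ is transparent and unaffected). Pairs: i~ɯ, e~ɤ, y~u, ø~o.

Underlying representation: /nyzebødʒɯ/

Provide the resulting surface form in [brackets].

[nuzɤbodʒɯ]

/y/ harmonizes with /ɯ/ ([+back]) → [u]
/e/ harmonizes with /ɯ/ ([+back]) → [ɤ]
/ø/ harmonizes with /ɯ/ ([+back]) → [o]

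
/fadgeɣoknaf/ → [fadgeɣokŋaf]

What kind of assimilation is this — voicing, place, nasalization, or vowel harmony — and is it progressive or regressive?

/n/→[ŋ].
Each target copies a feature from the preceding segment, so the direction is progressive.

place assimilation, progressive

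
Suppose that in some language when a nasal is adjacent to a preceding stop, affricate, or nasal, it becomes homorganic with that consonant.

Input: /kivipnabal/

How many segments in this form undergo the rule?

1

/n/ after /p/ (labial) → [m]
1 segment changes.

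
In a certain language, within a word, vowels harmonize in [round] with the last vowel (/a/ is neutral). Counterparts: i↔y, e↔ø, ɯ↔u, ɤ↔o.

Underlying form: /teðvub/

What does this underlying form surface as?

[tøðvub]

/e/ harmonizes with /u/ ([+round]) → [ø]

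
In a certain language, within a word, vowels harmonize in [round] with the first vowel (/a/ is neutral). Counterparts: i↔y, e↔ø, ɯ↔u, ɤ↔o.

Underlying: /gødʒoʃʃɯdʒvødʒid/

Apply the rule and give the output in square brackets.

/ɯ/ harmonizes with /ø/ ([+round]) → [u]
/i/ harmonizes with /ø/ ([+round]) → [y]

[gødʒoʃʃudʒvødʒyd]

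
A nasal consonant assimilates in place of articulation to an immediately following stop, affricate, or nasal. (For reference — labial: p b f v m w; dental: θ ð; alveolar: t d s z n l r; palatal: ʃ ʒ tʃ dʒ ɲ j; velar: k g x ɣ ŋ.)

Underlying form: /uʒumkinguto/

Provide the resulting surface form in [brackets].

/m/ before /k/ (velar) → [ŋ]
/n/ before /g/ (velar) → [ŋ]

[uʒuŋkiŋguto]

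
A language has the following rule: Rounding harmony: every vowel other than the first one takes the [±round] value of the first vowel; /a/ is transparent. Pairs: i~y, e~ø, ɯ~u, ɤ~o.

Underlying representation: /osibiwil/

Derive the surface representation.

/i/ harmonizes with /o/ ([+round]) → [y]
/i/ harmonizes with /o/ ([+round]) → [y]
/i/ harmonizes with /o/ ([+round]) → [y]

[osybywyl]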